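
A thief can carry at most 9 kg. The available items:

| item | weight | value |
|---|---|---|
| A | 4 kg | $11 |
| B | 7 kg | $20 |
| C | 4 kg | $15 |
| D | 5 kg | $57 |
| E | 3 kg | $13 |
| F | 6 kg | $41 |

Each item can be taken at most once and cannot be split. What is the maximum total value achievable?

$72

This is a 0/1 knapsack; check combinations near the capacity.
- C+D: weight 4+5=9, value 15+57=72
- D+E: weight 5+3=8, value 57+13=70
- A+D: weight 4+5=9, value 11+57=68
- D: weight 5, value 57
Best: $72.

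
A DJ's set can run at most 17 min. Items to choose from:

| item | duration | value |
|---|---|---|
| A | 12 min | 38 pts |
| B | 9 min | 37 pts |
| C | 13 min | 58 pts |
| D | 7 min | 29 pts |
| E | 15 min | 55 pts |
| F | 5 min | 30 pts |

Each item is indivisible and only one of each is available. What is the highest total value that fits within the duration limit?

68 pts

This is a 0/1 knapsack; check combinations near the capacity.
- A+F: duration 12+5=17, value 38+30=68
- B+F: duration 9+5=14, value 37+30=67
- B+D: duration 9+7=16, value 37+29=66
Best: 68 pts.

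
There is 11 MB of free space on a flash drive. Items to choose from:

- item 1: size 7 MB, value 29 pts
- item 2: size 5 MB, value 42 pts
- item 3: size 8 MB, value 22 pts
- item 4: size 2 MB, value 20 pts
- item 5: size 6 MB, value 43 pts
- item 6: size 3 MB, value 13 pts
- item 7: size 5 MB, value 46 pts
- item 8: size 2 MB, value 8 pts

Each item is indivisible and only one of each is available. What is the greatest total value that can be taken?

89 pts

This is a 0/1 knapsack; check combinations near the capacity.
- item 5+item 7: size 6+5=11, value 43+46=89
- item 2+item 7: size 5+5=10, value 42+46=88
- item 2+item 5: size 5+6=11, value 42+43=85
Best: 89 pts.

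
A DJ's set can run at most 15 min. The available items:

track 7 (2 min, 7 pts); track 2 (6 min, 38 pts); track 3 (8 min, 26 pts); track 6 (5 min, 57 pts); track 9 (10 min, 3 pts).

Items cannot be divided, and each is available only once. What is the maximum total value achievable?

102 pts

Check high-value combinations within 15 min:
- track 7+track 2+track 6: duration 2+6+5=13, value 7+38+57=102
- track 2+track 6: duration 6+5=11, value 38+57=95
- track 7+track 3+track 6: duration 2+8+5=15, value 7+26+57=90
- track 3+track 6: duration 8+5=13, value 26+57=83
- track 7+track 6: duration 2+5=7, value 7+57=64
Best: 102 pts.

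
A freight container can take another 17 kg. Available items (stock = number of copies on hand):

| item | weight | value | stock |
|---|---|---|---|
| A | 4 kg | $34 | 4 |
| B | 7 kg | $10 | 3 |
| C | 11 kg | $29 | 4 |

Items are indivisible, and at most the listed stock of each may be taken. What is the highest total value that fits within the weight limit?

Top feasible selections:
- 4×A: weight 16, value 136
- 3×A: weight 12, value 102
- 2×A + 1×B: weight 15, value 78
- 2×A: weight 8, value 68
Best: $136.

$136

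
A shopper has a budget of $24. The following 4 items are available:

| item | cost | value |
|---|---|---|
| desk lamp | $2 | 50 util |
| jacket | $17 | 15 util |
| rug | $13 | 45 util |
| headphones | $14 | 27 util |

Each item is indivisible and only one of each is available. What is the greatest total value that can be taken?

Check high-value combinations within $24:
- desk lamp+rug: cost 2+13=15, value 50+45=95
- desk lamp+headphones: cost 2+14=16, value 50+27=77
- desk lamp+jacket: cost 2+17=19, value 50+15=65
- desk lamp: cost 2, value 50
- rug: cost 13, value 45
Best: 95 util.

95 util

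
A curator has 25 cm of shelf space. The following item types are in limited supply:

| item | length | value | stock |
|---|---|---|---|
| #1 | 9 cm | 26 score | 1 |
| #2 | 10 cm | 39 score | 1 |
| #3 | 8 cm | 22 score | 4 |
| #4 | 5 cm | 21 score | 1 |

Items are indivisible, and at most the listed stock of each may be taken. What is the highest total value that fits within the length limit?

86 score

Best selections within length 25 and stock limits:
- 1×#1 + 1×#2 + 1×#4: length 24, value 86
- 1×#2 + 1×#3 + 1×#4: length 23, value 82
- 1×#1 + 2×#3: length 25, value 70
- 1×#1 + 1×#3 + 1×#4: length 22, value 69
Best: 86 score.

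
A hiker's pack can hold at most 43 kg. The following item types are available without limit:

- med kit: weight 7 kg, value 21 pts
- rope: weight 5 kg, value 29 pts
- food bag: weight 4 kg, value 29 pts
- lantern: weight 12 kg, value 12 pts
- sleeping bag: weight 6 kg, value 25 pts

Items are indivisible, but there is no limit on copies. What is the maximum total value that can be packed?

290 pts

Best value-per-unit is food bag at 29/4; filling with it alone gives 10×29 = 290.
Optimal mix: 3×rope + 7×food bag → weight 43, value 290.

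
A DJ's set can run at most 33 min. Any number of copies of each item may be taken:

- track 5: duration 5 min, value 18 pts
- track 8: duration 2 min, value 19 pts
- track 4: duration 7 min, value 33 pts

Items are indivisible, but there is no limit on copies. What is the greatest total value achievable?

304 pts

Best value-per-unit is track 8 at 19/2, and filling with it alone uses duration 16×2=32. No mix of the others beats 16×19 = 304.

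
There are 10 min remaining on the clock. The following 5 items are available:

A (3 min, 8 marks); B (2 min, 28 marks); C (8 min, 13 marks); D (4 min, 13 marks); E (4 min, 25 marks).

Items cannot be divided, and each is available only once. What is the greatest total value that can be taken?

This is a 0/1 knapsack; check combinations near the capacity.
- B+D+E: time 2+4+4=10, value 28+13+25=66
- A+B+E: time 3+2+4=9, value 8+28+25=61
- B+E: time 2+4=6, value 28+25=53
- A+B+D: time 3+2+4=9, value 8+28+13=49
- B+D: time 2+4=6, value 28+13=41
Best: 66 marks.

66 marks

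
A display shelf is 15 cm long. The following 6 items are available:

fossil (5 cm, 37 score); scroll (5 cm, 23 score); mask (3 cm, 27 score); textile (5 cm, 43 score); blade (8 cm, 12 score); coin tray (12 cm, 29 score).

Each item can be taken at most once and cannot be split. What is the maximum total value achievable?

107 score

Check high-value combinations within 15 cm:
- fossil+mask+textile: length 5+3+5=13, value 37+27+43=107
- fossil+scroll+textile: length 5+5+5=15, value 37+23+43=103
- scroll+mask+textile: length 5+3+5=13, value 23+27+43=93
Best: 107 score.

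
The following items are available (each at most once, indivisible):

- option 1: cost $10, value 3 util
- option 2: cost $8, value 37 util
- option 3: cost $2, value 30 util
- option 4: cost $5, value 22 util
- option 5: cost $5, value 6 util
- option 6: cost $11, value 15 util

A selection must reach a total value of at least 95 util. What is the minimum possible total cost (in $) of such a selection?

20

Subsets with value ≥ 95, sorted by total cost:
- option 2+option 3+option 4+option 5: cost 20, value 95
- option 2+option 3+option 4+option 6: cost 26, value 104
Minimum cost: 20 $.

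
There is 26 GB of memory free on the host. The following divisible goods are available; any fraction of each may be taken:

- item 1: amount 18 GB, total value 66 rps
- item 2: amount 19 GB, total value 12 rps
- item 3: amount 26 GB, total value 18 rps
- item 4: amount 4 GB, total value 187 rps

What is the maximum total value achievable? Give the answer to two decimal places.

Take in order of value per unit:
- item 4 (187/4 per unit): all 4 → value 187, running total 187.00
- item 1 (66/18 per unit): all 18 → value 66, running total 253.00
- item 3 (18/26 per unit): 4 of 26 → value 4×18/26 = 2.7692, running total 255.77
Total 255.77.

255.77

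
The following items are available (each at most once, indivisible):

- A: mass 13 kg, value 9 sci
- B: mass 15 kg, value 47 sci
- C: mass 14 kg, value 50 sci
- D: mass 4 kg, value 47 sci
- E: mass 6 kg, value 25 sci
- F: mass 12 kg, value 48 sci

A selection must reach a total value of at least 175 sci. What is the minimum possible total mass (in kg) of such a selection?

Subsets with value ≥ 175, sorted by total mass:
- B+C+D+F: mass 45, value 192
- A+C+D+E+F: mass 49, value 179
- A+B+D+E+F: mass 50, value 176
- B+C+D+E+F: mass 51, value 217
Minimum mass: 45 kg.

45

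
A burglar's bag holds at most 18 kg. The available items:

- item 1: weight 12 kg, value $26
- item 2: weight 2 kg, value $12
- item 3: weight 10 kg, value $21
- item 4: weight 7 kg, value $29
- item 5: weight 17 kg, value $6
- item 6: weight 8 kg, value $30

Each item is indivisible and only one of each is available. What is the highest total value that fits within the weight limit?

This is a 0/1 knapsack; check combinations near the capacity.
- item 2+item 4+item 6: weight 2+7+8=17, value 12+29+30=71
- item 4+item 6: weight 7+8=15, value 29+30=59
- item 3+item 6: weight 10+8=18, value 21+30=51
- item 3+item 4: weight 10+7=17, value 21+29=50
Best: $71.

$71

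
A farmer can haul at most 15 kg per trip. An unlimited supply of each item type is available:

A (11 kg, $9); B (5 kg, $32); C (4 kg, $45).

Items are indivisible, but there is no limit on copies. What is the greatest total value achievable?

$135

Best value-per-unit is C at 45/4, and filling with it alone uses weight 3×4=12. No mix of the others beats 3×45 = 135.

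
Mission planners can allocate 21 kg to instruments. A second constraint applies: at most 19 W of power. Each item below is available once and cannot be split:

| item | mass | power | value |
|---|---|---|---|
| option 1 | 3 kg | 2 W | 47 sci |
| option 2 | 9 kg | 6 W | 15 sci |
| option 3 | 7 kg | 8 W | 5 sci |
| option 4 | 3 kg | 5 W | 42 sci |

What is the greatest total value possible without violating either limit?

104 sci

Feasible sets respecting both limits:
- option 1+option 2+option 4: mass 15, power 13, value 104
- option 1+option 3+option 4: mass 13, power 15, value 94
- option 1+option 4: mass 6, power 7, value 89
- option 1+option 2+option 3: mass 19, power 16, value 67
Best: 104 sci.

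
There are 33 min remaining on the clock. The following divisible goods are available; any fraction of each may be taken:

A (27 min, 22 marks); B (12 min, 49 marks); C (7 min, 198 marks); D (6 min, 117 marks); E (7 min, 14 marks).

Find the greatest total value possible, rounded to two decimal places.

378.81

Take in order of value per unit:
- C (198/7 per unit): all 7 → value 198, running total 198.00
- D (117/6 per unit): all 6 → value 117, running total 315.00
- B (49/12 per unit): all 12 → value 49, running total 364.00
- E (14/7 per unit): all 7 → value 14, running total 378.00
- A (22/27 per unit): 1 of 27 → value 1×22/27 = 0.8148, running total 378.81
Total 378.81.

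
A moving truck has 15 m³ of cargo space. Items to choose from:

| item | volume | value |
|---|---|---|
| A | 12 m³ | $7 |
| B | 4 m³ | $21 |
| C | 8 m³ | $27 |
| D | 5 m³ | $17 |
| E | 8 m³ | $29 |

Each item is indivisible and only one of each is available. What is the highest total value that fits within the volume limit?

Check high-value combinations within 15 m³:
- B+E: volume 4+8=12, value 21+29=50
- B+C: volume 4+8=12, value 21+27=48
- D+E: volume 5+8=13, value 17+29=46
Best: $50.

$50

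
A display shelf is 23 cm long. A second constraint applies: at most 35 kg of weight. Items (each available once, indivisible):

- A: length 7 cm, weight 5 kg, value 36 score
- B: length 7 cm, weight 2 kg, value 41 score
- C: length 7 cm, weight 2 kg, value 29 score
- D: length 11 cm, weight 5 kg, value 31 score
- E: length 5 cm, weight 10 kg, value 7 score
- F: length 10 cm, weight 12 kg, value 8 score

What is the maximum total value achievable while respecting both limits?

106 score

Feasible sets respecting both limits:
- A+B+C: length 21, weight 9, value 106
- A+B+E: length 19, weight 17, value 84
- B+D+E: length 23, weight 17, value 79
- A+B: length 14, weight 7, value 77
Best: 106 score.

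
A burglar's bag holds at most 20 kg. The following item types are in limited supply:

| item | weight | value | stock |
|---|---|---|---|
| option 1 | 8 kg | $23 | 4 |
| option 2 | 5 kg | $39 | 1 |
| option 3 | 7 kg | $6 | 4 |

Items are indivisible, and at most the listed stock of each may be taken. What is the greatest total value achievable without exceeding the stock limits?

$68

Best selections within weight 20 and stock limits:
- 1×option 1 + 1×option 2 + 1×option 3: weight 20, value 68
- 1×option 1 + 1×option 2: weight 13, value 62
Best: $68.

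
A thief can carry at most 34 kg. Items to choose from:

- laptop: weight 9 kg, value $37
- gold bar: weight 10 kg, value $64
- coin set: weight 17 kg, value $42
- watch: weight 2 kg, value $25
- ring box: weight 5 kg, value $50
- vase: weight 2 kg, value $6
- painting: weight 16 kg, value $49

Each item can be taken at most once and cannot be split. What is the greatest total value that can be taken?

Check high-value combinations within 34 kg:
- gold bar+watch+ring box+painting: weight 10+2+5+16=33, value 64+25+50+49=188
- laptop+gold bar+watch+ring box+vase: weight 9+10+2+5+2=28, value 37+64+25+50+6=182
- gold bar+coin set+watch+ring box: weight 10+17+2+5=34, value 64+42+25+50=181
Best: $188.

$188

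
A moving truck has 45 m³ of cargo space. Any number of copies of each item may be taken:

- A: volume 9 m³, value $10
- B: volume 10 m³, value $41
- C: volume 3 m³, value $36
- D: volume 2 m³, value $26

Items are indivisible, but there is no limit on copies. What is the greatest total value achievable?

$582

Best value-per-unit is D at 26/2; filling with it alone gives 22×26 = 572.
Optimal mix: 1×C + 21×D → volume 45, value 582.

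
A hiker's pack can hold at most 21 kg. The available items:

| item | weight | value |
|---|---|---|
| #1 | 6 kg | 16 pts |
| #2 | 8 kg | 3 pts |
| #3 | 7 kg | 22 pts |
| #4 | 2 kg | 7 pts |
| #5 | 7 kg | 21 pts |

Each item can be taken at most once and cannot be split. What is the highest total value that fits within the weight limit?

59 pts

Check high-value combinations within 21 kg:
- #1+#3+#5: weight 6+7+7=20, value 16+22+21=59
- #3+#4+#5: weight 7+2+7=16, value 22+7+21=50
- #1+#3+#4: weight 6+7+2=15, value 16+22+7=45
Best: 59 pts.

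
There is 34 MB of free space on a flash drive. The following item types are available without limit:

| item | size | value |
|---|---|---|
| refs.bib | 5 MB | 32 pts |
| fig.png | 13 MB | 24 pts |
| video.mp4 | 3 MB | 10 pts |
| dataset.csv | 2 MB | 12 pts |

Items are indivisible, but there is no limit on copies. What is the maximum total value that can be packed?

216 pts

Best value-per-unit is refs.bib at 32/5; filling with it alone gives 6×32 = 192.
Optimal mix: 6×refs.bib + 2×dataset.csv → size 34, value 216.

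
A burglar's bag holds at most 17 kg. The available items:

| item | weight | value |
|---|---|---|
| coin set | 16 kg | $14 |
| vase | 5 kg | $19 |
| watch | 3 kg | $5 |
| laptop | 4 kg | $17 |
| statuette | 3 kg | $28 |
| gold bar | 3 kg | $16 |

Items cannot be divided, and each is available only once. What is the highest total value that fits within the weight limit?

$80

Check high-value combinations within 17 kg:
- vase+laptop+statuette+gold bar: weight 5+4+3+3=15, value 19+17+28+16=80
- vase+watch+laptop+statuette: weight 5+3+4+3=15, value 19+5+17+28=69
- vase+watch+statuette+gold bar: weight 5+3+3+3=14, value 19+5+28+16=68
Best: $80.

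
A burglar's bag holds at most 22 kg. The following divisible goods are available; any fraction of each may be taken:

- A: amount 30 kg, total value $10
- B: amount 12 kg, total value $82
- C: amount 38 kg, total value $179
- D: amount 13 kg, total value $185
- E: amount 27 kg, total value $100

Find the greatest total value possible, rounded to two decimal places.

Take in order of value per unit:
- D (185/13 per unit): all 13 → value 185, running total 185.00
- B (82/12 per unit): 9 of 12 → value 9×82/12 = 61.5000, running total 246.50
Total 246.50.

246.50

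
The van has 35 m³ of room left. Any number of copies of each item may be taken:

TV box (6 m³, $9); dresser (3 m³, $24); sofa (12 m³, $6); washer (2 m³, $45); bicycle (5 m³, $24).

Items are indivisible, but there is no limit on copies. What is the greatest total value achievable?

Best value-per-unit is washer at 45/2, and filling with it alone uses volume 17×2=34. No mix of the others beats 17×45 = 765.

$765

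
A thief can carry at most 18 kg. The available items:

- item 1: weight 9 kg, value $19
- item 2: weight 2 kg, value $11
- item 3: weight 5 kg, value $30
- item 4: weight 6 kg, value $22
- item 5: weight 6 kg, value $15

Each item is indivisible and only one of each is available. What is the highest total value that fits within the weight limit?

$67

This is a 0/1 knapsack; check combinations near the capacity.
- item 3+item 4+item 5: weight 5+6+6=17, value 30+22+15=67
- item 2+item 3+item 4: weight 2+5+6=13, value 11+30+22=63
- item 1+item 2+item 3: weight 9+2+5=16, value 19+11+30=60
- item 2+item 3+item 5: weight 2+5+6=13, value 11+30+15=56
Best: $67.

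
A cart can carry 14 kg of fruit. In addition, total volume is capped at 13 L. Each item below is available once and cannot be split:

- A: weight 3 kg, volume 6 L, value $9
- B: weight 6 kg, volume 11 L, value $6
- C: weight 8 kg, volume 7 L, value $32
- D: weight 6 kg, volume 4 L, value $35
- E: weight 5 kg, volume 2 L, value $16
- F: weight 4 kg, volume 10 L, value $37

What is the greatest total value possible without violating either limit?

Feasible sets respecting both limits:
- C+D: weight 14, volume 11, value 67
- A+D+E: weight 14, volume 12, value 60
- E+F: weight 9, volume 12, value 53
- D+E: weight 11, volume 6, value 51
Best: $67.

$67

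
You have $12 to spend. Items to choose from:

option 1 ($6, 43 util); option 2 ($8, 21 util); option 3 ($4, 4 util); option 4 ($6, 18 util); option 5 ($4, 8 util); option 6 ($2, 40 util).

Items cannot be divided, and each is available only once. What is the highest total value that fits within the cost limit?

91 util

Check high-value combinations within $12:
- option 1+option 5+option 6: cost 6+4+2=12, value 43+8+40=91
- option 1+option 3+option 6: cost 6+4+2=12, value 43+4+40=87
- option 1+option 6: cost 6+2=8, value 43+40=83
Best: 91 util.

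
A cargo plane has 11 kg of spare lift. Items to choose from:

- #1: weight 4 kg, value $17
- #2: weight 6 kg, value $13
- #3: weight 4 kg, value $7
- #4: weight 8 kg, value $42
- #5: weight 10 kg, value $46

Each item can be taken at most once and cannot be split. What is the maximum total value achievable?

Check high-value combinations within 11 kg:
- #5: weight 10, value 46
- #4: weight 8, value 42
- #1+#2: weight 4+6=10, value 17+13=30
- #1+#3: weight 4+4=8, value 17+7=24
Best: $46.

$46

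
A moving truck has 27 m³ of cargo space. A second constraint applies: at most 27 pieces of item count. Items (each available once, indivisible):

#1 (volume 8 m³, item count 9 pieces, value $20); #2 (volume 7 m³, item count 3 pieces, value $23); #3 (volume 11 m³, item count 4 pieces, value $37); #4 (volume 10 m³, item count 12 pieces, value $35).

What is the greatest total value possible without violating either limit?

$80

Feasible sets respecting both limits:
- #1+#2+#3: volume 26, item count 16, value 80
- #1+#2+#4: volume 25, item count 24, value 78
- #3+#4: volume 21, item count 16, value 72
Best: $80.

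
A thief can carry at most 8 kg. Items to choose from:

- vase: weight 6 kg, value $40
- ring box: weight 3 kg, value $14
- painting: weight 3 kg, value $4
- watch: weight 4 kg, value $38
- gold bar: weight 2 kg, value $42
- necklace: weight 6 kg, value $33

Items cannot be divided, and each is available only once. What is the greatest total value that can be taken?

$82

Check high-value combinations within 8 kg:
- vase+gold bar: weight 6+2=8, value 40+42=82
- watch+gold bar: weight 4+2=6, value 38+42=80
- gold bar+necklace: weight 2+6=8, value 42+33=75
Best: $82.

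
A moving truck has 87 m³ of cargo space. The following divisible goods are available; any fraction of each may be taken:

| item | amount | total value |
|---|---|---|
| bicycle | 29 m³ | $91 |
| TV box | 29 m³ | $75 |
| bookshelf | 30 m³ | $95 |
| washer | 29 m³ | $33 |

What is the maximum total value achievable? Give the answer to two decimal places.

258.41

Take in order of value per unit:
- bookshelf (95/30 per unit): all 30 → value 95, running total 95.00
- bicycle (91/29 per unit): all 29 → value 91, running total 186.00
- TV box (75/29 per unit): 28 of 29 → value 28×75/29 = 72.4138, running total 258.41
Total 258.41.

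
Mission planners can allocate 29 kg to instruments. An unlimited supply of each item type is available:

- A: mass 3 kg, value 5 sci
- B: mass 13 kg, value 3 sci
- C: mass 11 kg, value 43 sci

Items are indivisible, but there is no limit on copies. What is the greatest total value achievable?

96 sci

Best value-per-unit is C at 43/11; filling with it alone gives 2×43 = 86.
Optimal mix: 2×A + 2×C → mass 28, value 96.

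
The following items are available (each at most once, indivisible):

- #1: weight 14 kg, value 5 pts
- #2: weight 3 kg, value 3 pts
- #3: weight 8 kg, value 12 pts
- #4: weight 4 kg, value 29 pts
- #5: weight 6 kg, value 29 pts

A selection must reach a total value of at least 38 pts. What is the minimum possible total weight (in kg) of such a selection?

Subsets with value ≥ 38, sorted by total weight:
- #4+#5: weight 10, value 58
- #3+#4: weight 12, value 41
Minimum weight: 10 kg.

10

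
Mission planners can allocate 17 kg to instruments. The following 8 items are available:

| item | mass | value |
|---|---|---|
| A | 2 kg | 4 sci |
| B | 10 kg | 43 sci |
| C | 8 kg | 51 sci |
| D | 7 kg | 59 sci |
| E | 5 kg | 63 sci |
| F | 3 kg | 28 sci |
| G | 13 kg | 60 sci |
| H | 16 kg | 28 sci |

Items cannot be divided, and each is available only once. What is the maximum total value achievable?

154 sci

This is a 0/1 knapsack; check combinations near the capacity.
- A+D+E+F: mass 2+7+5+3=17, value 4+59+63+28=154
- D+E+F: mass 7+5+3=15, value 59+63+28=150
- C+E+F: mass 8+5+3=16, value 51+63+28=142
- A+D+E: mass 2+7+5=14, value 4+59+63=126
Best: 154 sci.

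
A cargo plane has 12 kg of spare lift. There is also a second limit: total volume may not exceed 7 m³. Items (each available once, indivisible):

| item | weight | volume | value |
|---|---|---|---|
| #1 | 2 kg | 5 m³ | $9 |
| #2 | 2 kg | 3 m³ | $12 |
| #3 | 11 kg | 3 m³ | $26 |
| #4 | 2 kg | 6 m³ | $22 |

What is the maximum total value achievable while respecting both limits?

$26

Feasible sets respecting both limits:
- #3: weight 11, volume 3, value 26
- #4: weight 2, volume 6, value 22
- #2: weight 2, volume 3, value 12
- #1: weight 2, volume 5, value 9
Best: $26.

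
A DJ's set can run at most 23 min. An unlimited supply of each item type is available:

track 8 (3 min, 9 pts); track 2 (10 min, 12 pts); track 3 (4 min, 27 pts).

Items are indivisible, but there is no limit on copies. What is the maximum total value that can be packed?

Best value-per-unit is track 3 at 27/4; filling with it alone gives 5×27 = 135.
Optimal mix: 1×track 8 + 5×track 3 → duration 23, value 144.

144 pts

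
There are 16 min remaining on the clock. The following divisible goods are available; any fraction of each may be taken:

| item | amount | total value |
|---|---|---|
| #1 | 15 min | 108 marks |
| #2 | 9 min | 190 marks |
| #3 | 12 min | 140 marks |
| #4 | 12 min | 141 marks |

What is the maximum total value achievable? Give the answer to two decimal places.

Take in order of value per unit:
- #2 (190/9 per unit): all 9 → value 190, running total 190.00
- #4 (141/12 per unit): 7 of 12 → value 7×141/12 = 82.2500, running total 272.25
Total 272.25.

272.25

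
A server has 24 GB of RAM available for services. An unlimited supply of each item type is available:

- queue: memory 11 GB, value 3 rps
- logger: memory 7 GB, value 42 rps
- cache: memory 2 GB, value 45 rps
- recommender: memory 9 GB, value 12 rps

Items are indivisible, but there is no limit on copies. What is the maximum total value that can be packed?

540 rps

Best value-per-unit is cache at 45/2, and filling with it alone uses memory 12×2=24. No mix of the others beats 12×45 = 540.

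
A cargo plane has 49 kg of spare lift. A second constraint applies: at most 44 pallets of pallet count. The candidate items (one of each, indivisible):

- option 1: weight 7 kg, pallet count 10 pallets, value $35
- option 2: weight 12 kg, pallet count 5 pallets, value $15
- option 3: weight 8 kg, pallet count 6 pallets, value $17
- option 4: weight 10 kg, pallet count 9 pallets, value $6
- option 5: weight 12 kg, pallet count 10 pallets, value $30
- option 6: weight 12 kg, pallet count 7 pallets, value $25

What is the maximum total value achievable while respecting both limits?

$113

Feasible sets respecting both limits:
- option 1+option 3+option 4+option 5+option 6: weight 49, pallet count 42, value 113
- option 1+option 3+option 5+option 6: weight 39, pallet count 33, value 107
- option 1+option 2+option 5+option 6: weight 43, pallet count 32, value 105
- option 1+option 2+option 3+option 4+option 5: weight 49, pallet count 40, value 103
Best: $113.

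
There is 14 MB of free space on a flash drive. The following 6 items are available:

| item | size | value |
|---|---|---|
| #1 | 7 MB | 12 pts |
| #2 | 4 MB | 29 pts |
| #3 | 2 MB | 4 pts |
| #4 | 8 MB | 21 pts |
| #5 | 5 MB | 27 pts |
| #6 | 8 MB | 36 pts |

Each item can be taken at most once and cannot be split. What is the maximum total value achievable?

Check high-value combinations within 14 MB:
- #2+#3+#6: size 4+2+8=14, value 29+4+36=69
- #2+#6: size 4+8=12, value 29+36=65
- #5+#6: size 5+8=13, value 27+36=63
- #2+#3+#5: size 4+2+5=11, value 29+4+27=60
- #2+#5: size 4+5=9, value 29+27=56
Best: 69 pts.

69 pts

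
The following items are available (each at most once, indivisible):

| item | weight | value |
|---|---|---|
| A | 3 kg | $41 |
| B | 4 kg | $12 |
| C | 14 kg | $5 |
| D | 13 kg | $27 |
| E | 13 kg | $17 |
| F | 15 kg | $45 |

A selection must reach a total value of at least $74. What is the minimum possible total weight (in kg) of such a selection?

18

Subsets with value ≥ 74, sorted by total weight:
- A+F: weight 18, value 86
- A+B+D: weight 20, value 80
- A+B+F: weight 22, value 98
Minimum weight: 18 kg.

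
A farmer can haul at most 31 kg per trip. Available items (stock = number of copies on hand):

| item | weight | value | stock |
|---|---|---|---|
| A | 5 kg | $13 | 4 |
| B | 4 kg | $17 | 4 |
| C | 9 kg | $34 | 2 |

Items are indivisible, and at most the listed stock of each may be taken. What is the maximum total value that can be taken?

$119

Best selections within weight 31 and stock limits:
- 3×B + 2×C: weight 30, value 119
- 1×A + 4×B + 1×C: weight 30, value 115
- 1×A + 2×B + 2×C: weight 31, value 115
Best: $119.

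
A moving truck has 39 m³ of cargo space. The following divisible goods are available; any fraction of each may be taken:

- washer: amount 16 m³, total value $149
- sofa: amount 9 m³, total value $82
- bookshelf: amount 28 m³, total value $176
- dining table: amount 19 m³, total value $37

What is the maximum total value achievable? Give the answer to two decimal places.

319.00

Take in order of value per unit:
- washer (149/16 per unit): all 16 → value 149, running total 149.00
- sofa (82/9 per unit): all 9 → value 82, running total 231.00
- bookshelf (176/28 per unit): 14 of 28 → value 14×176/28 = 88.0000, running total 319.00
Total 319.00.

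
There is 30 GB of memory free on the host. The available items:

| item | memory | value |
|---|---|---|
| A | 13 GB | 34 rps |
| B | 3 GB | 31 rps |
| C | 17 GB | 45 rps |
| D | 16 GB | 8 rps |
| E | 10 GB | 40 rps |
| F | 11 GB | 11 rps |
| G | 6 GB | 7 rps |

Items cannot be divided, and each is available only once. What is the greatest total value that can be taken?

116 rps

Check high-value combinations within 30 GB:
- B+C+E: memory 3+17+10=30, value 31+45+40=116
- A+B+E: memory 13+3+10=26, value 34+31+40=105
- B+E+F+G: memory 3+10+11+6=30, value 31+40+11+7=89
- C+E: memory 17+10=27, value 45+40=85
- B+C+G: memory 3+17+6=26, value 31+45+7=83
Best: 116 rps.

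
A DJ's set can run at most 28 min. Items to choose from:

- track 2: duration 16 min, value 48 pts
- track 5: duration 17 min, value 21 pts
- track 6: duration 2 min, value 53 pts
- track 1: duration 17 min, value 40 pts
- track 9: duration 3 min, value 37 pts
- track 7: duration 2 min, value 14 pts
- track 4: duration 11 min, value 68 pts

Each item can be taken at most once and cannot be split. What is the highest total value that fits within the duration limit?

Check high-value combinations within 28 min:
- track 6+track 9+track 7+track 4: duration 2+3+2+11=18, value 53+37+14+68=172
- track 6+track 9+track 4: duration 2+3+11=16, value 53+37+68=158
- track 2+track 6+track 9+track 7: duration 16+2+3+2=23, value 48+53+37+14=152
Best: 172 pts.

172 pts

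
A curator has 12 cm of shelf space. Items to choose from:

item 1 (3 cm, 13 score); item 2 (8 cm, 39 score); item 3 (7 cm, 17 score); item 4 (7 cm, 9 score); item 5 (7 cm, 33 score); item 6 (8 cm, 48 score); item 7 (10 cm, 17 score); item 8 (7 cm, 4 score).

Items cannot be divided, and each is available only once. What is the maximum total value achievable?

61 score

Check high-value combinations within 12 cm:
- item 1+item 6: length 3+8=11, value 13+48=61
- item 1+item 2: length 3+8=11, value 13+39=52
- item 6: length 8, value 48
- item 1+item 5: length 3+7=10, value 13+33=46
Best: 61 score.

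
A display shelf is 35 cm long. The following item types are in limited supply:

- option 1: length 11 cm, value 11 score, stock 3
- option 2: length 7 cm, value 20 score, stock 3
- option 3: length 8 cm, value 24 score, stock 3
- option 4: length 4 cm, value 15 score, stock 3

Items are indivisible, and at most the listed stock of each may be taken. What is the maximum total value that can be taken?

113 score

Best selections within length 35 and stock limits:
- 1×option 2 + 2×option 3 + 3×option 4: length 35, value 113
- 2×option 2 + 1×option 3 + 3×option 4: length 34, value 109
- 1×option 2 + 3×option 3 + 1×option 4: length 35, value 107
- 3×option 2 + 3×option 4: length 33, value 105
Best: 113 score.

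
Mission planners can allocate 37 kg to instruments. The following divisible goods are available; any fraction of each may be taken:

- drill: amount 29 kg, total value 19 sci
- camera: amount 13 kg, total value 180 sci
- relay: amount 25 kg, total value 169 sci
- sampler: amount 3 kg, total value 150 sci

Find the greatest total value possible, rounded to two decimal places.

Take in order of value per unit:
- sampler (150/3 per unit): all 3 → value 150, running total 150.00
- camera (180/13 per unit): all 13 → value 180, running total 330.00
- relay (169/25 per unit): 21 of 25 → value 21×169/25 = 141.9600, running total 471.96
Total 471.96.

471.96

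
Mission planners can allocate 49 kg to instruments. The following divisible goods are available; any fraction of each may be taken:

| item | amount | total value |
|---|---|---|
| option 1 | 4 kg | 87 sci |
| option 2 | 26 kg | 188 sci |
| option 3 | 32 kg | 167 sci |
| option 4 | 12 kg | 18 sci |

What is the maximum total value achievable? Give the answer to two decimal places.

Take in order of value per unit:
- option 1 (87/4 per unit): all 4 → value 87, running total 87.00
- option 2 (188/26 per unit): all 26 → value 188, running total 275.00
- option 3 (167/32 per unit): 19 of 32 → value 19×167/32 = 99.1563, running total 374.16
Total 374.16.

374.16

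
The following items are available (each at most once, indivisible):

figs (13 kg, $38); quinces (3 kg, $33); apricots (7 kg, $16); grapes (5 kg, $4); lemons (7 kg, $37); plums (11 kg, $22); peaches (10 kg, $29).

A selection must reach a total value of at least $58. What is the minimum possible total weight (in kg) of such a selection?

Subsets with value ≥ 58, sorted by total weight:
- quinces+lemons: weight 10, value 70
- quinces+peaches: weight 13, value 62
- quinces+grapes+lemons: weight 15, value 74
Minimum weight: 10 kg.

10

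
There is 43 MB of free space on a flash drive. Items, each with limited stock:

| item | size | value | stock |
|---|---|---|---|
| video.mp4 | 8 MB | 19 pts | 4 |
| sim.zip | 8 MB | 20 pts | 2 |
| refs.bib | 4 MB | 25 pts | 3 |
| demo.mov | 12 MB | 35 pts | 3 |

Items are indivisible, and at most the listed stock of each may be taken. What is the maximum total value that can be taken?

Top feasible selections:
- 2×sim.zip + 3×refs.bib + 1×demo.mov: size 40, value 150
- 1×video.mp4 + 1×sim.zip + 3×refs.bib + 1×demo.mov: size 40, value 149
- 2×video.mp4 + 3×refs.bib + 1×demo.mov: size 40, value 148
- 3×refs.bib + 2×demo.mov: size 36, value 145
Best: 150 pts.

150 pts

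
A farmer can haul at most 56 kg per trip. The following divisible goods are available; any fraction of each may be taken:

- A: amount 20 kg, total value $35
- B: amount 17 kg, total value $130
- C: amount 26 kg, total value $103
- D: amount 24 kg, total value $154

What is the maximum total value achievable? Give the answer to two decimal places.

Take in order of value per unit:
- B (130/17 per unit): all 17 → value 130, running total 130.00
- D (154/24 per unit): all 24 → value 154, running total 284.00
- C (103/26 per unit): 15 of 26 → value 15×103/26 = 59.4231, running total 343.42
Total 343.42.

343.42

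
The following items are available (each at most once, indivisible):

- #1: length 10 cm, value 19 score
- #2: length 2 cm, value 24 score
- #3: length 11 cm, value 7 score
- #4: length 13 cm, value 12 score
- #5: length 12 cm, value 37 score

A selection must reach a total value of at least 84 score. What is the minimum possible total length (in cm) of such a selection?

Subsets with value ≥ 84, sorted by total length:
- #1+#2+#3+#5: length 35, value 87
- #1+#2+#4+#5: length 37, value 92
- #1+#2+#3+#4+#5: length 48, value 99
Minimum length: 35 cm.

35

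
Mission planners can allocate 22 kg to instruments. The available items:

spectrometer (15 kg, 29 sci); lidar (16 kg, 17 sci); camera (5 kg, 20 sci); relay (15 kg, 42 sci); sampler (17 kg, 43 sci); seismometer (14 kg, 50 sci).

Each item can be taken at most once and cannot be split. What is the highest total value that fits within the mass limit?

70 sci

Check high-value combinations within 22 kg:
- camera+seismometer: mass 5+14=19, value 20+50=70
- camera+sampler: mass 5+17=22, value 20+43=63
- camera+relay: mass 5+15=20, value 20+42=62
- seismometer: mass 14, value 50
- spectrometer+camera: mass 15+5=20, value 29+20=49
Best: 70 sci.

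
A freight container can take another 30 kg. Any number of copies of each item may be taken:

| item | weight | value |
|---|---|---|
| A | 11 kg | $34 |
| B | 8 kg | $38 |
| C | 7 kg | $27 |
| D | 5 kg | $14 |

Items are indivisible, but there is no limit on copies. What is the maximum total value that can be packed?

$130

Best value-per-unit is B at 38/8; filling with it alone gives 3×38 = 114.
Optimal mix: 2×B + 2×C → weight 30, value 130.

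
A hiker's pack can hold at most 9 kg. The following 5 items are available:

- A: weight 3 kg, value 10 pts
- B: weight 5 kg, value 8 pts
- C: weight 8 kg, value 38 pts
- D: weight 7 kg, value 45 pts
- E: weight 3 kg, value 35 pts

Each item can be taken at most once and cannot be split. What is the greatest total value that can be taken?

45 pts

Check high-value combinations within 9 kg:
- A+E: weight 3+3=6, value 10+35=45
- D: weight 7, value 45
- B+E: weight 5+3=8, value 8+35=43
- C: weight 8, value 38
Best: 45 pts.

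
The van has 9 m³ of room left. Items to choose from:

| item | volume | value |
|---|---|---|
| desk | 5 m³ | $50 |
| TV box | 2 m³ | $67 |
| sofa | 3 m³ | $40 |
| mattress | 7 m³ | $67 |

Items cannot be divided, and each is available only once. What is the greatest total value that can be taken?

This is a 0/1 knapsack; check combinations near the capacity.
- TV box+mattress: volume 2+7=9, value 67+67=134
- desk+TV box: volume 5+2=7, value 50+67=117
- TV box+sofa: volume 2+3=5, value 67+40=107
Best: $134.

$134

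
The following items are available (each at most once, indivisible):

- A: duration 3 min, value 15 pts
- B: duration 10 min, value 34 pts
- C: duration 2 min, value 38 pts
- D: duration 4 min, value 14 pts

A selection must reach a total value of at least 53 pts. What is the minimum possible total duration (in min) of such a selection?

5

Subsets with value ≥ 53, sorted by total duration:
- A+C: duration 5, value 53
- A+C+D: duration 9, value 67
Minimum duration: 5 min.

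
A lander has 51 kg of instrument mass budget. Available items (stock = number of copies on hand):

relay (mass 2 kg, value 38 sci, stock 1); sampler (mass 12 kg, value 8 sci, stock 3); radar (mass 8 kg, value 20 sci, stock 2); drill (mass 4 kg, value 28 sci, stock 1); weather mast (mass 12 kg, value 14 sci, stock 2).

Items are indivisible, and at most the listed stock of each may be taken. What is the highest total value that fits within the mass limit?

Best selections within mass 51 and stock limits:
- 1×relay + 2×radar + 1×drill + 2×weather mast: mass 46, value 134
- 1×relay + 1×sampler + 2×radar + 1×drill + 1×weather mast: mass 46, value 128
Best: 134 sci.

134 sci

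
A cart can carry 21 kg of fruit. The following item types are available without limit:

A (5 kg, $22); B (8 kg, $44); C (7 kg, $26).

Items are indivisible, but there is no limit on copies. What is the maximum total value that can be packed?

$110

Best value-per-unit is B at 44/8; filling with it alone gives 2×44 = 88.
Optimal mix: 1×A + 2×B → weight 21, value 110.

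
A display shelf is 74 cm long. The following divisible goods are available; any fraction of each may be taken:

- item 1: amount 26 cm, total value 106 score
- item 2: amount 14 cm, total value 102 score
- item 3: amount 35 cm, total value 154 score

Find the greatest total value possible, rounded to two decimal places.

357.92

Take in order of value per unit:
- item 2 (102/14 per unit): all 14 → value 102, running total 102.00
- item 3 (154/35 per unit): all 35 → value 154, running total 256.00
- item 1 (106/26 per unit): 25 of 26 → value 25×106/26 = 101.9231, running total 357.92
Total 357.92.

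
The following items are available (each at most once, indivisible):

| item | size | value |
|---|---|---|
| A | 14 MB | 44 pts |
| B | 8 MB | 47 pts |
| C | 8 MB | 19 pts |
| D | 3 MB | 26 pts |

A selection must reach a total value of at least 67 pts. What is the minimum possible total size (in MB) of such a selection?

11

Subsets with value ≥ 67, sorted by total size:
- B+D: size 11, value 73
- A+D: size 17, value 70
- B+C+D: size 19, value 92
Minimum size: 11 MB.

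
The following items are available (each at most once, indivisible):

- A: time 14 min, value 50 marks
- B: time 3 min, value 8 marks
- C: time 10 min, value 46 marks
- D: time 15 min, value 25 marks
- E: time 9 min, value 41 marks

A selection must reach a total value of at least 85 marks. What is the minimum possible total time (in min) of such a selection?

19

Subsets with value ≥ 85, sorted by total time:
- C+E: time 19, value 87
- B+C+E: time 22, value 95
- A+E: time 23, value 91
Minimum time: 19 min.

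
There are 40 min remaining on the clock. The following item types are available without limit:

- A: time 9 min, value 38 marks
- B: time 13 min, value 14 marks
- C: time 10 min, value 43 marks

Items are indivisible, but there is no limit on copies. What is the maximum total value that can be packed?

172 marks

Best value-per-unit is C at 43/10, and filling with it alone uses time 4×10=40. No mix of the others beats 4×43 = 172.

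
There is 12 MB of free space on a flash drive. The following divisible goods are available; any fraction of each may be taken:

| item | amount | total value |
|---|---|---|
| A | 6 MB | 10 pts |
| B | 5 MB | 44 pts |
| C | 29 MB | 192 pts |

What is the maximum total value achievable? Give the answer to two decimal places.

Take in order of value per unit:
- B (44/5 per unit): all 5 → value 44, running total 44.00
- C (192/29 per unit): 7 of 29 → value 7×192/29 = 46.3448, running total 90.34
Total 90.34.

90.34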